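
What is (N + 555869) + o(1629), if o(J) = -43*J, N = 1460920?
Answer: 1946742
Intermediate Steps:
(N + 555869) + o(1629) = (1460920 + 555869) - 43*1629 = 2016789 - 70047 = 1946742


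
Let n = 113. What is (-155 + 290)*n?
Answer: 15255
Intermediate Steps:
(-155 + 290)*n = (-155 + 290)*113 = 135*113 = 15255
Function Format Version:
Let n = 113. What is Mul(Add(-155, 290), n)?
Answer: 15255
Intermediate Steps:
Mul(Add(-155, 290), n) = Mul(Add(-155, 290), 113) = Mul(135, 113) = 15255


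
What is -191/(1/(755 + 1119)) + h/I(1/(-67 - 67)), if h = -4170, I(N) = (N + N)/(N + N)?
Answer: -362104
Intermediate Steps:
I(N) = 1 (I(N) = (2*N)/((2*N)) = (2*N)*(1/(2*N)) = 1)
-191/(1/(755 + 1119)) + h/I(1/(-67 - 67)) = -191/(1/(755 + 1119)) - 4170/1 = -191/(1/1874) - 4170*1 = -191/1/1874 - 4170 = -191*1874 - 4170 = -357934 - 4170 = -362104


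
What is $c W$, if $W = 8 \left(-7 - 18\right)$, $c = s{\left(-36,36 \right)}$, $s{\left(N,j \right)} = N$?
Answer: $7200$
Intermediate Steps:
$c = -36$
$W = -200$ ($W = 8 \left(-25\right) = -200$)
$c W = \left(-36\right) \left(-200\right) = 7200$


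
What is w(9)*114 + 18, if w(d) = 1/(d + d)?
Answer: 73/3 ≈ 24.333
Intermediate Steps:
w(d) = 1/(2*d)
w(9)*114 + 18 = ((½)/9)*114 + 18 = ((½)*(⅑))*114 + 18 = (1/18)*114 + 18 = 19/3 + 18 = 73/3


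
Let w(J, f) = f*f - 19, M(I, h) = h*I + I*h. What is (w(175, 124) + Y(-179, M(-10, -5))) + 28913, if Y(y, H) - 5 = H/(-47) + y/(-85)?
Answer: 176878538/3995 ≈ 44275.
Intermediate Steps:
M(I, h) = 2*I*h (M(I, h) = I*h + I*h = 2*I*h)
w(J, f) = -19 + f**2 (w(J, f) = f**2 - 19 = -19 + f**2)
Y(y, H) = 5 - H/47 - y/85 (Y(y, H) = 5 + (H/(-47) + y/(-85)) = 5 + (H*(-1/47) + y*(-1/85)) = 5 + (-H/47 - y/85) = 5 - H/47 - y/85)
(w(175, 124) + Y(-179, M(-10, -5))) + 28913 = ((-19 + 124**2) + (5 - 2*(-10)*(-5)/47 - 1/85*(-179))) + 28913 = ((-19 + 15376) + (5 - 1/47*100 + 179/85)) + 28913 = (15357 + (5 - 100/47 + 179/85)) + 28913 = (15357 + 19888/3995) + 28913 = 61371103/3995 + 28913 = 176878538/3995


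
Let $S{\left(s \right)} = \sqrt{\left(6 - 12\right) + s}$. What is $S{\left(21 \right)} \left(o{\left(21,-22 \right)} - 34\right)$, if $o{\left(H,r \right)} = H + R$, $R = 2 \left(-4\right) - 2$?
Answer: $- 23 \sqrt{15} \approx -89.079$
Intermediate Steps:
$R = -10$ ($R = -8 - 2 = -10$)
$S{\left(s \right)} = \sqrt{-6 + s}$ ($S{\left(s \right)} = \sqrt{\left(6 - 12\right) + s} = \sqrt{-6 + s}$)
$o{\left(H,r \right)} = -10 + H$ ($o{\left(H,r \right)} = H - 10 = -10 + H$)
$S{\left(21 \right)} \left(o{\left(21,-22 \right)} - 34\right) = \sqrt{-6 + 21} \left(\left(-10 + 21\right) - 34\right) = \sqrt{15} \left(11 - 34\right) = \sqrt{15} \left(-23\right) = - 23 \sqrt{15}$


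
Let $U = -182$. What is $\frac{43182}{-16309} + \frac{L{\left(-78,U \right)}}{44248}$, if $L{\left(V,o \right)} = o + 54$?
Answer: $- \frac{239100586}{90205079} \approx -2.6506$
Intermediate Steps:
$L{\left(V,o \right)} = 54 + o$
$\frac{43182}{-16309} + \frac{L{\left(-78,U \right)}}{44248} = \frac{43182}{-16309} + \frac{54 - 182}{44248} = 43182 \left(- \frac{1}{16309}\right) - \frac{16}{5531} = - \frac{43182}{16309} - \frac{16}{5531} = - \frac{239100586}{90205079}$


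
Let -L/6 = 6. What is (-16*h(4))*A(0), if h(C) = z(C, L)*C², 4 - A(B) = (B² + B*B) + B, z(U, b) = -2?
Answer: 2048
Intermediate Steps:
L = -36 (L = -6*6 = -36)
A(B) = 4 - B - 2*B² (A(B) = 4 - ((B² + B*B) + B) = 4 - ((B² + B²) + B) = 4 - (2*B² + B) = 4 - (B + 2*B²) = 4 + (-B - 2*B²) = 4 - B - 2*B²)
h(C) = -2*C²
(-16*h(4))*A(0) = (-(-32)*4²)*(4 - 1*0 - 2*0²) = (-(-32)*16)*(4 + 0 - 2*0) = (-16*(-32))*(4 + 0 + 0) = 512*4 = 2048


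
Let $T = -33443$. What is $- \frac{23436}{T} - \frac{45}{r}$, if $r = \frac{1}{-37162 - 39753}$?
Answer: $\frac{115752098961}{33443} \approx 3.4612 \cdot 10^{6}$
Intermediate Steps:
$r = - \frac{1}{76915}$ ($r = \frac{1}{-76915} = - \frac{1}{76915} \approx -1.3001 \cdot 10^{-5}$)
$- \frac{23436}{T} - \frac{45}{r} = - \frac{23436}{-33443} - \frac{45}{- \frac{1}{76915}} = \left(-23436\right) \left(- \frac{1}{33443}\right) - -3461175 = \frac{23436}{33443} + 3461175 = \frac{115752098961}{33443}$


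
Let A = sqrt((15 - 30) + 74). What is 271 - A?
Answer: 271 - sqrt(59) ≈ 263.32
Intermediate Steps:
A = sqrt(59) (A = sqrt(-15 + 74) = sqrt(59) ≈ 7.6811)
271 - A = 271 - sqrt(59)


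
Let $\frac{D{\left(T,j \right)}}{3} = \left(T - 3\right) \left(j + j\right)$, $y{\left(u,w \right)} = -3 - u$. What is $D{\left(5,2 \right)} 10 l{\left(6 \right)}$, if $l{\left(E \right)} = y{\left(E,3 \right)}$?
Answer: $-2160$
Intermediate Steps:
$l{\left(E \right)} = -3 - E$
$D{\left(T,j \right)} = 6 j \left(-3 + T\right)$ ($D{\left(T,j \right)} = 3 \left(T - 3\right) \left(j + j\right) = 3 \left(-3 + T\right) 2 j = 3 \cdot 2 j \left(-3 + T\right) = 6 j \left(-3 + T\right)$)
$D{\left(5,2 \right)} 10 l{\left(6 \right)} = 6 \cdot 2 \left(-3 + 5\right) 10 \left(-3 - 6\right) = 6 \cdot 2 \cdot 2 \cdot 10 \left(-3 - 6\right) = 24 \cdot 10 \left(-9\right) = 240 \left(-9\right) = -2160$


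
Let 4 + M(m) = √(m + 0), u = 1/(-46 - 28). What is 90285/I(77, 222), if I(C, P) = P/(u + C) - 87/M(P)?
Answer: -80102693452860/28355751817 - 28325969583795*√222/28355751817 ≈ -17709.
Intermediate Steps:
u = -1/74 (u = 1/(-74) = -1/74 ≈ -0.013514)
M(m) = -4 + √m (M(m) = -4 + √(m + 0) = -4 + √m)
I(C, P) = -87/(-4 + √P) + P/(-1/74 + C) (I(C, P) = P/(-1/74 + C) - 87/(-4 + √P) = -87/(-4 + √P) + P/(-1/74 + C))
90285/I(77, 222) = 90285/(((87 - 6438*77 + 74*222*(-4 + √222))/((-1 + 74*77)*(-4 + √222)))) = 90285/(((87 - 495726 + (-65712 + 16428*√222))/((-1 + 5698)*(-4 + √222)))) = 90285/(((-561351 + 16428*√222)/(5697*(-4 + √222)))) = 90285*(5697*(-4 + √222)/(-561351 + 16428*√222)) = 514353645*(-4 + √222)/(-561351 + 16428*√222)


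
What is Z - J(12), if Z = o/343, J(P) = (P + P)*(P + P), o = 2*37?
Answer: -197494/343 ≈ -575.78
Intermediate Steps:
o = 74
J(P) = 4*P² (J(P) = (2*P)*(2*P) = 4*P²)
Z = 74/343 ≈ 0.21574
Z - J(12) = 74/343 - 4*12² = 74/343 - 4*144 = 74/343 - 1*576 = 74/343 - 576 = -197494/343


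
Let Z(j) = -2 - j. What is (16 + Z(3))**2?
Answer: 121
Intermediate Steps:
(16 + Z(3))**2 = (16 + (-2 - 1*3))**2 = (16 + (-2 - 3))**2 = (16 - 5)**2 = 11**2 = 121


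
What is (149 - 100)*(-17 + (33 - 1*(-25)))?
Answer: 2009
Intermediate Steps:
(149 - 100)*(-17 + (33 - 1*(-25))) = 49*(-17 + (33 + 25)) = 49*(-17 + 58) = 49*41 = 2009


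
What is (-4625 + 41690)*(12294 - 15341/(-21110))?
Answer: 1923982481253/4222 ≈ 4.5570e+8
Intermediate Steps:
(-4625 + 41690)*(12294 - 15341/(-21110)) = 37065*(12294 - 15341*(-1/21110)) = 37065*(12294 + 15341/21110) = 37065*(259541681/21110) = 1923982481253/4222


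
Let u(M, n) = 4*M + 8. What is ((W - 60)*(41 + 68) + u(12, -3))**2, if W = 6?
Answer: 33988900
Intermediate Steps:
u(M, n) = 8 + 4*M
((W - 60)*(41 + 68) + u(12, -3))**2 = ((6 - 60)*(41 + 68) + (8 + 4*12))**2 = (-54*109 + (8 + 48))**2 = (-5886 + 56)**2 = (-5830)**2 = 33988900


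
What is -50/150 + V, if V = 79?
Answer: 236/3 ≈ 78.667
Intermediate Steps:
-50/150 + V = -50/150 + 79 = -50*1/150 + 79 = -⅓ + 79 = 236/3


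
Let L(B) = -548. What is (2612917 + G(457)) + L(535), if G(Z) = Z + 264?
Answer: 2613090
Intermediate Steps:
G(Z) = 264 + Z
(2612917 + G(457)) + L(535) = (2612917 + (264 + 457)) - 548 = (2612917 + 721) - 548 = 2613638 - 548 = 2613090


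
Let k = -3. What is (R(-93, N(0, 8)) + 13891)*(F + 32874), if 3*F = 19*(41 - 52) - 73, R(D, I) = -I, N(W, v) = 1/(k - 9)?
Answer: 1366049135/3 ≈ 4.5535e+8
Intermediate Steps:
N(W, v) = -1/12 (N(W, v) = 1/(-3 - 9) = 1/(-12) = -1/12)
F = -94 (F = (19*(41 - 52) - 73)/3 = (19*(-11) - 73)/3 = (-209 - 73)/3 = (⅓)*(-282) = -94)
(R(-93, N(0, 8)) + 13891)*(F + 32874) = (-1*(-1/12) + 13891)*(-94 + 32874) = (1/12 + 13891)*32780 = (166693/12)*32780 = 1366049135/3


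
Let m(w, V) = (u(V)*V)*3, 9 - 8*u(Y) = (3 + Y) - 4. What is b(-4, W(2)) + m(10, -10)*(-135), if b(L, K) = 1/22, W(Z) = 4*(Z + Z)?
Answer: 222751/22 ≈ 10125.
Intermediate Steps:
u(Y) = 5/4 - Y/8 (u(Y) = 9/8 - ((3 + Y) - 4)/8 = 9/8 - (-1 + Y)/8 = 9/8 + (1/8 - Y/8) = 5/4 - Y/8)
W(Z) = 8*Z (W(Z) = 4*(2*Z) = 8*Z)
m(w, V) = 3*V*(5/4 - V/8) (m(w, V) = ((5/4 - V/8)*V)*3 = (V*(5/4 - V/8))*3 = 3*V*(5/4 - V/8))
b(L, K) = 1/22
b(-4, W(2)) + m(10, -10)*(-135) = 1/22 + ((3/8)*(-10)*(10 - 1*(-10)))*(-135) = 1/22 + ((3/8)*(-10)*(10 + 10))*(-135) = 1/22 + ((3/8)*(-10)*20)*(-135) = 1/22 - 75*(-135) = 1/22 + 10125 = 222751/22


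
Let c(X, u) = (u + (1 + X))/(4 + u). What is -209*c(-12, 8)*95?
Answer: 19855/4 ≈ 4963.8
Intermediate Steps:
c(X, u) = (1 + X + u)/(4 + u)
-209*c(-12, 8)*95 = -209*(1 - 12 + 8)/(4 + 8)*95 = -209*(-3)/12*95 = -209*(-¼)*95 = (209/4)*95 = 19855/4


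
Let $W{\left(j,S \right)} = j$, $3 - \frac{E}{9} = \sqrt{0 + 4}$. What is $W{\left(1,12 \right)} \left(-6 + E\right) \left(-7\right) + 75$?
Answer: $54$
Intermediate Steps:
$E = 9$ ($E = 27 - 9 \sqrt{0 + 4} = 27 - 9 \sqrt{4} = 27 - 18 = 9$)
$W{\left(1,12 \right)} \left(-6 + E\right) \left(-7\right) + 75 = 1 \left(-6 + 9\right) \left(-7\right) + 75 = 1 \cdot 3 \left(-7\right) + 75 = 1 \left(-21\right) + 75 = -21 + 75 = 54$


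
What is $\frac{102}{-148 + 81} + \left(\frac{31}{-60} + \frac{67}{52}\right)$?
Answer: $- \frac{19613}{26130} \approx -0.75059$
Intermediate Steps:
$\frac{102}{-148 + 81} + \left(\frac{31}{-60} + \frac{67}{52}\right) = \frac{102}{-67} + \left(31 \left(- \frac{1}{60}\right) + 67 \cdot \frac{1}{52}\right) = 102 \left(- \frac{1}{67}\right) + \left(- \frac{31}{60} + \frac{67}{52}\right) = - \frac{102}{67} + \frac{301}{390} = - \frac{19613}{26130}$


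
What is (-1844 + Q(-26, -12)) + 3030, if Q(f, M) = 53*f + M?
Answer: -204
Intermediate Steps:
Q(f, M) = M + 53*f
(-1844 + Q(-26, -12)) + 3030 = (-1844 + (-12 + 53*(-26))) + 3030 = (-1844 + (-12 - 1378)) + 3030 = (-1844 - 1390) + 3030 = -3234 + 3030 = -204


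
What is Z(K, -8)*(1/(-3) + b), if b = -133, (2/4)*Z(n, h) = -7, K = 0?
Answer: 5600/3 ≈ 1866.7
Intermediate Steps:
Z(n, h) = -14 (Z(n, h) = 2*(-7) = -14)
Z(K, -8)*(1/(-3) + b) = -14*(1/(-3) - 133) = -14*(-1/3 - 133) = -14*(-400/3) = 5600/3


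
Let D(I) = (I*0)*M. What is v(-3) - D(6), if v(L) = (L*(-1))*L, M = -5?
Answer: -9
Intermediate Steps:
D(I) = 0 (D(I) = (I*0)*(-5) = 0*(-5) = 0)
v(L) = -L² (v(L) = (-L)*L = -L²)
v(-3) - D(6) = -1*(-3)² - 1*0 = -1*9 + 0 = -9 + 0 = -9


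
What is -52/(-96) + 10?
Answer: 253/24 ≈ 10.542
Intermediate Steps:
-52/(-96) + 10 = -52*(-1/96) + 10 = 13/24 + 10 = 253/24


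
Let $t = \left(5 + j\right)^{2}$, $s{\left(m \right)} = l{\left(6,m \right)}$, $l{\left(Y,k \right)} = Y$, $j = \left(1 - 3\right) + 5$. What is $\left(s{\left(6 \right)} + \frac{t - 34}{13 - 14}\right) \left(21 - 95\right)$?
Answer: $1776$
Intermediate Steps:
$j = 3$ ($j = -2 + 5 = 3$)
$s{\left(m \right)} = 6$
$t = 64$ ($t = \left(5 + 3\right)^{2} = 8^{2} = 64$)
$\left(s{\left(6 \right)} + \frac{t - 34}{13 - 14}\right) \left(21 - 95\right) = \left(6 + \frac{64 - 34}{13 - 14}\right) \left(21 - 95\right) = \left(6 + \frac{30}{-1}\right) \left(-74\right) = \left(6 + 30 \left(-1\right)\right) \left(-74\right) = \left(6 - 30\right) \left(-74\right) = \left(-24\right) \left(-74\right) = 1776$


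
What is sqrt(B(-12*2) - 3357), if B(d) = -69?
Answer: I*sqrt(3426) ≈ 58.532*I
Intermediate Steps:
sqrt(B(-12*2) - 3357) = sqrt(-69 - 3357) = sqrt(-3426) = I*sqrt(3426)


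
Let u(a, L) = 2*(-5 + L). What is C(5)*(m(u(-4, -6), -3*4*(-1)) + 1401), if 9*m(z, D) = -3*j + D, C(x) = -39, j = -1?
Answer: -54704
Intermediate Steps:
u(a, L) = -10 + 2*L
m(z, D) = 1/3 + D/9 (m(z, D) = (-3*(-1) + D)/9 = (3 + D)/9 = 1/3 + D/9)
C(5)*(m(u(-4, -6), -3*4*(-1)) + 1401) = -39*((1/3 + (-3*4*(-1))/9) + 1401) = -39*((1/3 + (-12*(-1))/9) + 1401) = -39*((1/3 + (1/9)*12) + 1401) = -39*((1/3 + 4/3) + 1401) = -39*(5/3 + 1401) = -39*4208/3 = -54704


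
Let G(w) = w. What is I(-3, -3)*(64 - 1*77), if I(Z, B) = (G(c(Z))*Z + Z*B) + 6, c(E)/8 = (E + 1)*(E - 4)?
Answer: 4173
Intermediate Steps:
c(E) = 8*(1 + E)*(-4 + E) (c(E) = 8*((E + 1)*(E - 4)) = 8*((1 + E)*(-4 + E)) = 8*(1 + E)*(-4 + E))
I(Z, B) = 6 + B*Z + Z*(-32 - 24*Z + 8*Z²) (I(Z, B) = ((-32 - 24*Z + 8*Z²)*Z + Z*B) + 6 = (Z*(-32 - 24*Z + 8*Z²) + B*Z) + 6 = (B*Z + Z*(-32 - 24*Z + 8*Z²)) + 6 = 6 + B*Z + Z*(-32 - 24*Z + 8*Z²))
I(-3, -3)*(64 - 1*77) = (6 - 3*(-3) - 8*(-3)*(4 - 1*(-3)² + 3*(-3)))*(64 - 1*77) = (6 + 9 - 8*(-3)*(4 - 1*9 - 9))*(64 - 77) = (6 + 9 - 8*(-3)*(4 - 9 - 9))*(-13) = (6 + 9 - 8*(-3)*(-14))*(-13) = (6 + 9 - 336)*(-13) = -321*(-13) = 4173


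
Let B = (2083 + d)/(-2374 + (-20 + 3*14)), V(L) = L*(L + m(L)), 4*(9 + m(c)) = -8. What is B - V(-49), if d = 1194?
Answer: -6918157/2352 ≈ -2941.4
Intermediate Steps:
m(c) = -11 (m(c) = -9 + (1/4)*(-8) = -9 - 2 = -11)
V(L) = L*(-11 + L) (V(L) = L*(L - 11) = L*(-11 + L))
B = -3277/2352 (B = (2083 + 1194)/(-2374 + (-20 + 3*14)) = 3277/(-2374 + (-20 + 42)) = 3277/(-2374 + 22) = 3277/(-2352) = 3277*(-1/2352) = -3277/2352 ≈ -1.3933)
B - V(-49) = -3277/2352 - (-49)*(-11 - 49) = -3277/2352 - (-49)*(-60) = -3277/2352 - 1*2940 = -3277/2352 - 2940 = -6918157/2352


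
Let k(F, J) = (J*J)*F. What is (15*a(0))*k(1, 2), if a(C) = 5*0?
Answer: 0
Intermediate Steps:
k(F, J) = F*J**2 (k(F, J) = J**2*F = F*J**2)
a(C) = 0
(15*a(0))*k(1, 2) = (15*0)*(1*2**2) = 0*(1*4) = 0*4 = 0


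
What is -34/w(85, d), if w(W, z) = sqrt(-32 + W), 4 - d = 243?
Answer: -34*sqrt(53)/53 ≈ -4.6703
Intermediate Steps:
d = -239 (d = 4 - 1*243 = 4 - 243 = -239)
-34/w(85, d) = -34/sqrt(-32 + 85) = -34/sqrt(53) = (sqrt(53)/53)*(-34) = -34*sqrt(53)/53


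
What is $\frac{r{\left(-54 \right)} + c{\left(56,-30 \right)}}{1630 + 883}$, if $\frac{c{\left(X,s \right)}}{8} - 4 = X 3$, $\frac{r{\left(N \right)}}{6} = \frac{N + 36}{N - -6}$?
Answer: $\frac{5513}{10052} \approx 0.54845$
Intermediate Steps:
$r{\left(N \right)} = \frac{6 \left(36 + N\right)}{6 + N}$ ($r{\left(N \right)} = 6 \frac{N + 36}{N - -6} = 6 \frac{36 + N}{N + \left(-23 + 29\right)} = 6 \frac{36 + N}{N + 6} = 6 \frac{36 + N}{6 + N} = \frac{6 \left(36 + N\right)}{6 + N}$)
$c{\left(X,s \right)} = 32 + 24 X$ ($c{\left(X,s \right)} = 32 + 8 X 3 = 32 + 8 \cdot 3 X = 32 + 24 X$)
$\frac{r{\left(-54 \right)} + c{\left(56,-30 \right)}}{1630 + 883} = \frac{\frac{6 \left(36 - 54\right)}{6 - 54} + \left(32 + 24 \cdot 56\right)}{1630 + 883} = \frac{6 \frac{1}{-48} \left(-18\right) + \left(32 + 1344\right)}{2513} = \left(6 \left(- \frac{1}{48}\right) \left(-18\right) + 1376\right) \frac{1}{2513} = \left(\frac{9}{4} + 1376\right) \frac{1}{2513} = \frac{5513}{4} \cdot \frac{1}{2513} = \frac{5513}{10052}$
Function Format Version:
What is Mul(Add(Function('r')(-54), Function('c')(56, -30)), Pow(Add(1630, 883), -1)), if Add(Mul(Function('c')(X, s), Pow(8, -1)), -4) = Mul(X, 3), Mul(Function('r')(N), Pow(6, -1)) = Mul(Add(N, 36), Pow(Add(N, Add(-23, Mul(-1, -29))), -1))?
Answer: Rational(5513, 10052) ≈ 0.54845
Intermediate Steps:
Function('r')(N) = Mul(6, Pow(Add(6, N), -1), Add(36, N)) (Function('r')(N) = Mul(6, Mul(Add(N, 36), Pow(Add(N, Add(-23, Mul(-1, -29))), -1))) = Mul(6, Mul(Add(36, N), Pow(Add(N, Add(-23, 29)), -1))) = Mul(6, Mul(Add(36, N), Pow(Add(N, 6), -1))) = Mul(6, Mul(Add(36, N), Pow(Add(6, N), -1))) = Mul(6, Mul(Pow(Add(6, N), -1), Add(36, N))) = Mul(6, Pow(Add(6, N), -1), Add(36, N)))
Function('c')(X, s) = Add(32, Mul(24, X)) (Function('c')(X, s) = Add(32, Mul(8, Mul(X, 3))) = Add(32, Mul(8, Mul(3, X))) = Add(32, Mul(24, X)))
Mul(Add(Function('r')(-54), Function('c')(56, -30)), Pow(Add(1630, 883), -1)) = Mul(Add(Mul(6, Pow(Add(6, -54), -1), Add(36, -54)), Add(32, Mul(24, 56))), Pow(Add(1630, 883), -1)) = Mul(Add(Mul(6, Pow(-48, -1), -18), Add(32, 1344)), Pow(2513, -1)) = Mul(Add(Mul(6, Rational(-1, 48), -18), 1376), Rational(1, 2513)) = Mul(Add(Rational(9, 4), 1376), Rational(1, 2513)) = Mul(Rational(5513, 4), Rational(1, 2513)) = Rational(5513, 10052)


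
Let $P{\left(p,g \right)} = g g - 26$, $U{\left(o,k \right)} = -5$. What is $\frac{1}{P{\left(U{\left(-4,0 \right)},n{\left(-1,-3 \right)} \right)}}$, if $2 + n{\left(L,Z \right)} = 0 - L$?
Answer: $- \frac{1}{25} \approx -0.04$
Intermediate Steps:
$n{\left(L,Z \right)} = -2 - L$ ($n{\left(L,Z \right)} = -2 + \left(0 - L\right) = -2 - L$)
$P{\left(p,g \right)} = -26 + g^{2}$ ($P{\left(p,g \right)} = g^{2} - 26 = -26 + g^{2}$)
$\frac{1}{P{\left(U{\left(-4,0 \right)},n{\left(-1,-3 \right)} \right)}} = \frac{1}{-26 + \left(-2 - -1\right)^{2}} = \frac{1}{-26 + \left(-2 + 1\right)^{2}} = \frac{1}{-26 + \left(-1\right)^{2}} = \frac{1}{-26 + 1} = \frac{1}{-25} = - \frac{1}{25}$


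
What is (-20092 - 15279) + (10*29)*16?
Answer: -30731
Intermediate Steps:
(-20092 - 15279) + (10*29)*16 = -35371 + 290*16 = -35371 + 4640 = -30731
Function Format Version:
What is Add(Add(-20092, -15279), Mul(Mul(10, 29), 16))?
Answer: -30731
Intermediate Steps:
Add(Add(-20092, -15279), Mul(Mul(10, 29), 16)) = Add(-35371, Mul(290, 16)) = Add(-35371, 4640) = -30731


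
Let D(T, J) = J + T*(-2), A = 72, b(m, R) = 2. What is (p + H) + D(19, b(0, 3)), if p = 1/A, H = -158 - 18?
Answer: -15263/72 ≈ -211.99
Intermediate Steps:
D(T, J) = J - 2*T
H = -176
p = 1/72 ≈ 0.013889
(p + H) + D(19, b(0, 3)) = (1/72 - 176) + (2 - 2*19) = -12671/72 + (2 - 38) = -12671/72 - 36 = -15263/72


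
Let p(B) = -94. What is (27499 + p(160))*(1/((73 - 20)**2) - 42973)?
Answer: -3308089230180/2809 ≈ -1.1777e+9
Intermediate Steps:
(27499 + p(160))*(1/((73 - 20)**2) - 42973) = (27499 - 94)*(1/((73 - 20)**2) - 42973) = 27405*(1/(53**2) - 42973) = 27405*(1/2809 - 42973) = 27405*(-120711156/2809) = -3308089230180/2809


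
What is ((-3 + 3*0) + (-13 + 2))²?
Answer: 196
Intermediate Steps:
((-3 + 3*0) + (-13 + 2))² = ((-3 + 0) - 11)² = (-3 - 11)² = (-14)² = 196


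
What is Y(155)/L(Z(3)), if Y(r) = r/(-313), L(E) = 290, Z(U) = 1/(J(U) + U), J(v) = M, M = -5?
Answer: -31/18154 ≈ -0.0017076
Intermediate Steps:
J(v) = -5
Z(U) = 1/(-5 + U)
Y(r) = -r/313 (Y(r) = r*(-1/313) = -r/313)
Y(155)/L(Z(3)) = -1/313*155/290 = -155/313*1/290 = -31/18154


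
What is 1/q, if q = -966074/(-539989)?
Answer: 539989/966074 ≈ 0.55895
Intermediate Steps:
q = 966074/539989 (q = -966074*(-1/539989) = 966074/539989 ≈ 1.7891)
1/q = 1/(966074/539989) = 539989/966074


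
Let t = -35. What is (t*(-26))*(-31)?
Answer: -28210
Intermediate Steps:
(t*(-26))*(-31) = -35*(-26)*(-31) = 910*(-31) = -28210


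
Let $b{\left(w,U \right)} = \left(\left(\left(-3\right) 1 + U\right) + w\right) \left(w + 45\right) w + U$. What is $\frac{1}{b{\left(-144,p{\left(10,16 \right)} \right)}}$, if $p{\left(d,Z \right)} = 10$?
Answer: $- \frac{1}{1953062} \approx -5.1202 \cdot 10^{-7}$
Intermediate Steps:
$b{\left(w,U \right)} = U + w \left(45 + w\right) \left(-3 + U + w\right)$ ($b{\left(w,U \right)} = \left(\left(-3 + U\right) + w\right) \left(45 + w\right) w + U = \left(-3 + U + w\right) \left(45 + w\right) w + U = \left(45 + w\right) \left(-3 + U + w\right) w + U = w \left(45 + w\right) \left(-3 + U + w\right) + U = U + w \left(45 + w\right) \left(-3 + U + w\right)$)
$\frac{1}{b{\left(-144,p{\left(10,16 \right)} \right)}} = \frac{1}{10 + \left(-144\right)^{3} - -19440 + 42 \left(-144\right)^{2} + 10 \left(-144\right)^{2} + 45 \cdot 10 \left(-144\right)} = \frac{1}{10 - 2985984 + 19440 + 42 \cdot 20736 + 10 \cdot 20736 - 64800} = \frac{1}{10 - 2985984 + 19440 + 870912 + 207360 - 64800} = \frac{1}{-1953062} = - \frac{1}{1953062}$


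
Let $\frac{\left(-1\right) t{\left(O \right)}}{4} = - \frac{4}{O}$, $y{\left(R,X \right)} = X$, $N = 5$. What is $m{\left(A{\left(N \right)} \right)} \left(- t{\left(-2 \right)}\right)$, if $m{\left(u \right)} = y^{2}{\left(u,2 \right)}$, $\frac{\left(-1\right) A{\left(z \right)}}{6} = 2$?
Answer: $32$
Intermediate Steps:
$A{\left(z \right)} = -12$ ($A{\left(z \right)} = \left(-6\right) 2 = -12$)
$t{\left(O \right)} = \frac{16}{O}$ ($t{\left(O \right)} = - 4 \left(- \frac{4}{O}\right) = \frac{16}{O}$)
$m{\left(u \right)} = 4$ ($m{\left(u \right)} = 2^{2} = 4$)
$m{\left(A{\left(N \right)} \right)} \left(- t{\left(-2 \right)}\right) = 4 \left(- \frac{16}{-2}\right) = 4 \left(- \frac{16 \left(-1\right)}{2}\right) = 4 \left(\left(-1\right) \left(-8\right)\right) = 4 \cdot 8 = 32$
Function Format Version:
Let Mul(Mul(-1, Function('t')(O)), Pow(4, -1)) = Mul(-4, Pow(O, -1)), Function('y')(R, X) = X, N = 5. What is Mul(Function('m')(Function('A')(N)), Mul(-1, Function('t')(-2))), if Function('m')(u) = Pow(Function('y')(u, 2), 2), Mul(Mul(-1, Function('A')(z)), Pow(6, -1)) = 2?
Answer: 32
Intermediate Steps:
Function('A')(z) = -12 (Function('A')(z) = Mul(-6, 2) = -12)
Function('t')(O) = Mul(16, Pow(O, -1)) (Function('t')(O) = Mul(-4, Mul(-4, Pow(O, -1))) = Mul(16, Pow(O, -1)))
Function('m')(u) = 4 (Function('m')(u) = Pow(2, 2) = 4)
Mul(Function('m')(Function('A')(N)), Mul(-1, Function('t')(-2))) = Mul(4, Mul(-1, Mul(16, Pow(-2, -1)))) = Mul(4, Mul(-1, Mul(16, Rational(-1, 2)))) = Mul(4, Mul(-1, -8)) = Mul(4, 8) = 32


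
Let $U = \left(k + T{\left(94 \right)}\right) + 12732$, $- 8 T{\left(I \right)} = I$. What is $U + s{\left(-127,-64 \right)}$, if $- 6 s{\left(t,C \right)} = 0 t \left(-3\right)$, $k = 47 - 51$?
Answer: $\frac{50865}{4} \approx 12716.0$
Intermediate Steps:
$k = -4$ ($k = 47 - 51 = -4$)
$T{\left(I \right)} = - \frac{I}{8}$
$s{\left(t,C \right)} = 0$ ($s{\left(t,C \right)} = - \frac{0 t \left(-3\right)}{6} = - \frac{0 \left(-3\right)}{6} = \left(- \frac{1}{6}\right) 0 = 0$)
$U = \frac{50865}{4}$ ($U = \left(-4 - \frac{47}{4}\right) + 12732 = - \frac{63}{4} + 12732 = \frac{50865}{4} \approx 12716.0$)
$U + s{\left(-127,-64 \right)} = \frac{50865}{4} + 0 = \frac{50865}{4}$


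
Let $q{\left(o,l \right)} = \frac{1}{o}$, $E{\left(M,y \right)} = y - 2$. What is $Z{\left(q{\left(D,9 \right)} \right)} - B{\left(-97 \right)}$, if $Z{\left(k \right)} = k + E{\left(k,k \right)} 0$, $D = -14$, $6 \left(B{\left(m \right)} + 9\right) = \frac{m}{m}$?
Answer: $\frac{184}{21} \approx 8.7619$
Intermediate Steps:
$E{\left(M,y \right)} = -2 + y$
$B{\left(m \right)} = - \frac{53}{6}$ ($B{\left(m \right)} = -9 + \frac{m \frac{1}{m}}{6} = -9 + \frac{1}{6} \cdot 1 = -9 + \frac{1}{6} = - \frac{53}{6}$)
$Z{\left(k \right)} = k$ ($Z{\left(k \right)} = k + \left(-2 + k\right) 0 = k + 0 = k$)
$Z{\left(q{\left(D,9 \right)} \right)} - B{\left(-97 \right)} = \frac{1}{-14} - - \frac{53}{6} = - \frac{1}{14} + \frac{53}{6} = \frac{184}{21}$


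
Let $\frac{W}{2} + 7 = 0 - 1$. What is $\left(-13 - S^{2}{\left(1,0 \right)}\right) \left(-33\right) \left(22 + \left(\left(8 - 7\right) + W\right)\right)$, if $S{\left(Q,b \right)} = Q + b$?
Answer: $3234$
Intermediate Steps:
$W = -16$ ($W = -14 + 2 \left(0 - 1\right) = -14 + 2 \left(-1\right) = -14 - 2 = -16$)
$\left(-13 - S^{2}{\left(1,0 \right)}\right) \left(-33\right) \left(22 + \left(\left(8 - 7\right) + W\right)\right) = \left(-13 - \left(1 + 0\right)^{2}\right) \left(-33\right) \left(22 + \left(\left(8 - 7\right) - 16\right)\right) = \left(-13 - 1^{2}\right) \left(-33\right) \left(22 + \left(1 - 16\right)\right) = \left(-13 - 1\right) \left(-33\right) \left(22 - 15\right) = \left(-13 - 1\right) \left(-33\right) 7 = \left(-14\right) \left(-33\right) 7 = 462 \cdot 7 = 3234$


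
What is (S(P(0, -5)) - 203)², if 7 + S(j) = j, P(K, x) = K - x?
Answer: 42025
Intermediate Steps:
S(j) = -7 + j
(S(P(0, -5)) - 203)² = ((-7 + (0 - 1*(-5))) - 203)² = ((-7 + (0 + 5)) - 203)² = ((-7 + 5) - 203)² = (-2 - 203)² = (-205)² = 42025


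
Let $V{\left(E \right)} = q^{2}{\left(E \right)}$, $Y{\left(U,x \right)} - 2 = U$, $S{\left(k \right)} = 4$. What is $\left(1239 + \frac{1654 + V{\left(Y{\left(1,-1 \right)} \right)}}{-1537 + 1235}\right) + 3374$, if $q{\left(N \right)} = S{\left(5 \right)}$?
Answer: $\frac{695728}{151} \approx 4607.5$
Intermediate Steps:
$q{\left(N \right)} = 4$
$Y{\left(U,x \right)} = 2 + U$
$V{\left(E \right)} = 16$ ($V{\left(E \right)} = 4^{2} = 16$)
$\left(1239 + \frac{1654 + V{\left(Y{\left(1,-1 \right)} \right)}}{-1537 + 1235}\right) + 3374 = \left(1239 + \frac{1654 + 16}{-1537 + 1235}\right) + 3374 = \left(1239 + \frac{1670}{-302}\right) + 3374 = \left(1239 + 1670 \left(- \frac{1}{302}\right)\right) + 3374 = \left(1239 - \frac{835}{151}\right) + 3374 = \frac{186254}{151} + 3374 = \frac{695728}{151}$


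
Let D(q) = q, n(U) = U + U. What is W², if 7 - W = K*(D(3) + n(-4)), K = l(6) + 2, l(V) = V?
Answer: 2209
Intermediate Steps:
n(U) = 2*U
K = 8 (K = 6 + 2 = 8)
W = 47 (W = 7 - 8*(3 + 2*(-4)) = 7 - 8*(3 - 8) = 7 - 8*(-5) = 7 - 1*(-40) = 7 + 40 = 47)
W² = 47² = 2209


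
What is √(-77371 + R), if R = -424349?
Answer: 2*I*√125430 ≈ 708.32*I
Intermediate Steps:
√(-77371 + R) = √(-77371 - 424349) = √(-501720) = 2*I*√125430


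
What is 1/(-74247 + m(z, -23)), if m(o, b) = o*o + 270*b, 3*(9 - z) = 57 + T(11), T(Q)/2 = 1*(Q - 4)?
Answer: -9/722177 ≈ -1.2462e-5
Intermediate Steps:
T(Q) = -8 + 2*Q (T(Q) = 2*(1*(Q - 4)) = 2*(1*(-4 + Q)) = 2*(-4 + Q) = -8 + 2*Q)
z = -44/3 (z = 9 - (57 + (-8 + 2*11))/3 = 9 - (57 + (-8 + 22))/3 = 9 - (57 + 14)/3 = 9 - 1/3*71 = 9 - 71/3 = -44/3 ≈ -14.667)
m(o, b) = o**2 + 270*b
1/(-74247 + m(z, -23)) = 1/(-74247 + ((-44/3)**2 + 270*(-23))) = 1/(-74247 + (1936/9 - 6210)) = 1/(-74247 - 53954/9) = 1/(-722177/9) = -9/722177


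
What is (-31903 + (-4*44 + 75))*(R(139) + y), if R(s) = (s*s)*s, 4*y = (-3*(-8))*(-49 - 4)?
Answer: -85940373204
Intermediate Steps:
y = -318 (y = ((-3*(-8))*(-49 - 4))/4 = (24*(-53))/4 = (¼)*(-1272) = -318)
R(s) = s³ (R(s) = s²*s = s³)
(-31903 + (-4*44 + 75))*(R(139) + y) = (-31903 + (-4*44 + 75))*(139³ - 318) = (-31903 + (-176 + 75))*(2685619 - 318) = (-31903 - 101)*2685301 = -32004*2685301 = -85940373204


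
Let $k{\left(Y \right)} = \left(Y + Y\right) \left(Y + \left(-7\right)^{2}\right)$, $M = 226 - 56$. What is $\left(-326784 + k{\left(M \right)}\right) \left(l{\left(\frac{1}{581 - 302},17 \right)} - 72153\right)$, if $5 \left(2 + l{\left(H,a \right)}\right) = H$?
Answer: $\frac{2821997896064}{155} \approx 1.8206 \cdot 10^{10}$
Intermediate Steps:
$l{\left(H,a \right)} = -2 + \frac{H}{5}$
$M = 170$
$k{\left(Y \right)} = 2 Y \left(49 + Y\right)$ ($k{\left(Y \right)} = 2 Y \left(Y + 49\right) = 2 Y \left(49 + Y\right)$)
$\left(-326784 + k{\left(M \right)}\right) \left(l{\left(\frac{1}{581 - 302},17 \right)} - 72153\right) = \left(-326784 + 2 \cdot 170 \left(49 + 170\right)\right) \left(\left(-2 + \frac{1}{5 \left(581 - 302\right)}\right) - 72153\right) = \left(-326784 + 2 \cdot 170 \cdot 219\right) \left(\left(-2 + \frac{1}{5 \cdot 279}\right) - 72153\right) = \left(-326784 + 74460\right) \left(\left(-2 + \frac{1}{5} \cdot \frac{1}{279}\right) - 72153\right) = - 252324 \left(\left(-2 + \frac{1}{1395}\right) - 72153\right) = - 252324 \left(- \frac{2789}{1395} - 72153\right) = \left(-252324\right) \left(- \frac{100656224}{1395}\right) = \frac{2821997896064}{155}$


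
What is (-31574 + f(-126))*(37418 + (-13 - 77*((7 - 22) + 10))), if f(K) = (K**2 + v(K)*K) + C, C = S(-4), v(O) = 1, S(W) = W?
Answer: -598140120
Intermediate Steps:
C = -4
f(K) = -4 + K + K**2 (f(K) = (K**2 + 1*K) - 4 = (K**2 + K) - 4 = (K + K**2) - 4 = -4 + K + K**2)
(-31574 + f(-126))*(37418 + (-13 - 77*((7 - 22) + 10))) = (-31574 + (-4 - 126 + (-126)**2))*(37418 + (-13 - 77*((7 - 22) + 10))) = (-31574 + (-4 - 126 + 15876))*(37418 + (-13 - 77*(-15 + 10))) = (-31574 + 15746)*(37418 + (-13 - 77*(-5))) = -15828*(37418 + (-13 + 385)) = -15828*(37418 + 372) = -15828*37790 = -598140120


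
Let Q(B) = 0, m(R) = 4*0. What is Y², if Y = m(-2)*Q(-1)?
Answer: 0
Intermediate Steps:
m(R) = 0
Y = 0 (Y = 0*0 = 0)
Y² = 0² = 0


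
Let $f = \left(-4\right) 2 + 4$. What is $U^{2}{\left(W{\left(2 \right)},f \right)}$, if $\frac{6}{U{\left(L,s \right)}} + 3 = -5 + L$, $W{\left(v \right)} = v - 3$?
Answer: $\frac{4}{9} \approx 0.44444$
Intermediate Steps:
$W{\left(v \right)} = -3 + v$
$f = -4$ ($f = -8 + 4 = -4$)
$U{\left(L,s \right)} = \frac{6}{-8 + L}$ ($U{\left(L,s \right)} = \frac{6}{-3 + \left(-5 + L\right)} = \frac{6}{-8 + L}$)
$U^{2}{\left(W{\left(2 \right)},f \right)} = \left(\frac{6}{-8 + \left(-3 + 2\right)}\right)^{2} = \left(\frac{6}{-8 - 1}\right)^{2} = \left(\frac{6}{-9}\right)^{2} = \left(6 \left(- \frac{1}{9}\right)\right)^{2} = \left(- \frac{2}{3}\right)^{2} = \frac{4}{9}$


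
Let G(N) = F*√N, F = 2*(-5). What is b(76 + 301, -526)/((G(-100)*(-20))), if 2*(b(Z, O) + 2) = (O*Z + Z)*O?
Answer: -52054273*I/2000 ≈ -26027.0*I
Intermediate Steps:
F = -10
b(Z, O) = -2 + O*(Z + O*Z)/2 (b(Z, O) = -2 + ((O*Z + Z)*O)/2 = -2 + ((Z + O*Z)*O)/2 = -2 + (O*(Z + O*Z))/2 = -2 + O*(Z + O*Z)/2)
G(N) = -10*√N
b(76 + 301, -526)/((G(-100)*(-20))) = (-2 + (½)*(-526)*(76 + 301) + (½)*(76 + 301)*(-526)²)/((-100*I*(-20))) = (-2 + (½)*(-526)*377 + (½)*377*276676)/((-100*I*(-20))) = (-2 - 99151 + 52153426)/((-100*I*(-20))) = 52054273/((2000*I)) = 52054273*(-I/2000) = -52054273*I/2000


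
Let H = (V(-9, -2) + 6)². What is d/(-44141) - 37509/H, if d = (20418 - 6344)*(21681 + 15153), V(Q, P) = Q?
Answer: -2107100071/132423 ≈ -15912.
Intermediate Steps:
H = 9 (H = (-9 + 6)² = (-3)² = 9)
d = 518401716 (d = 14074*36834 = 518401716)
d/(-44141) - 37509/H = 518401716/(-44141) - 37509/9 = 518401716*(-1/44141) - 37509*⅑ = -518401716/44141 - 12503/3 = -2107100071/132423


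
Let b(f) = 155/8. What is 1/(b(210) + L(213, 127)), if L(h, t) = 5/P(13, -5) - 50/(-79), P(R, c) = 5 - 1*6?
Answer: 632/9485 ≈ 0.066632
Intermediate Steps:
P(R, c) = -1 (P(R, c) = 5 - 6 = -1)
L(h, t) = -345/79 (L(h, t) = 5/(-1) - 50/(-79) = 5*(-1) - 50*(-1/79) = -5 + 50/79 = -345/79)
b(f) = 155/8 (b(f) = 155*(1/8) = 155/8)
1/(b(210) + L(213, 127)) = 1/(155/8 - 345/79) = 1/(9485/632) = 632/9485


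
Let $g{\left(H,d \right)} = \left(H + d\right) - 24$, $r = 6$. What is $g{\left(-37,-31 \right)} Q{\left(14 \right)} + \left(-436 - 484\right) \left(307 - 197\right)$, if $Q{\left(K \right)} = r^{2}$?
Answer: $-104512$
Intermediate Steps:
$g{\left(H,d \right)} = -24 + H + d$
$Q{\left(K \right)} = 36$ ($Q{\left(K \right)} = 6^{2} = 36$)
$g{\left(-37,-31 \right)} Q{\left(14 \right)} + \left(-436 - 484\right) \left(307 - 197\right) = \left(-24 - 37 - 31\right) 36 + \left(-436 - 484\right) \left(307 - 197\right) = \left(-92\right) 36 - 101200 = -3312 - 101200 = -104512$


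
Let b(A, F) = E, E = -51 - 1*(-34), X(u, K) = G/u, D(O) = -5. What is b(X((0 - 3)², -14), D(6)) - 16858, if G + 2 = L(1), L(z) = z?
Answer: -16875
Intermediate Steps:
G = -1 (G = -2 + 1 = -1)
X(u, K) = -1/u
E = -17 (E = -51 + 34 = -17)
b(A, F) = -17
b(X((0 - 3)², -14), D(6)) - 16858 = -17 - 16858 = -16875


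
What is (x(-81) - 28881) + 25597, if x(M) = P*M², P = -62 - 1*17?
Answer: -521603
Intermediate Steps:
P = -79 (P = -62 - 17 = -79)
x(M) = -79*M²
(x(-81) - 28881) + 25597 = (-79*(-81)² - 28881) + 25597 = (-79*6561 - 28881) + 25597 = (-518319 - 28881) + 25597 = -547200 + 25597 = -521603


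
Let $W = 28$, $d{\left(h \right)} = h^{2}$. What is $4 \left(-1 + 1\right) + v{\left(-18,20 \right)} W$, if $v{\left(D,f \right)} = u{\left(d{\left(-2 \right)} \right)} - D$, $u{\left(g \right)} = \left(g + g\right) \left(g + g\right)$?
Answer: $2296$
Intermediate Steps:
$u{\left(g \right)} = 4 g^{2}$ ($u{\left(g \right)} = 2 g 2 g = 4 g^{2}$)
$v{\left(D,f \right)} = 64 - D$ ($v{\left(D,f \right)} = 4 \left(\left(-2\right)^{2}\right)^{2} - D = 4 \cdot 4^{2} - D = 4 \cdot 16 - D = 64 - D$)
$4 \left(-1 + 1\right) + v{\left(-18,20 \right)} W = 4 \left(-1 + 1\right) + \left(64 - -18\right) 28 = 4 \cdot 0 + \left(64 + 18\right) 28 = 0 + 82 \cdot 28 = 0 + 2296 = 2296$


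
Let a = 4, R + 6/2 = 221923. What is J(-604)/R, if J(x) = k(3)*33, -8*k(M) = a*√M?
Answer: -33*√3/443840 ≈ -0.00012878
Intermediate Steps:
R = 221920 (R = -3 + 221923 = 221920)
k(M) = -√M/2
J(x) = -33*√3/2 (J(x) = -√3/2*33 = -33*√3/2)
J(-604)/R = -33*√3/2/221920 = -33*√3/2*(1/221920) = -33*√3/443840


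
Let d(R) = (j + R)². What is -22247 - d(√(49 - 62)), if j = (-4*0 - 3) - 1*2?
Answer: -22259 + 10*I*√13 ≈ -22259.0 + 36.056*I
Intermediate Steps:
j = -5 (j = (0 - 3) - 2 = -3 - 2 = -5)
d(R) = (-5 + R)²
-22247 - d(√(49 - 62)) = -22247 - (-5 + √(49 - 62))² = -22247 - (-5 + √(-13))² = -22247 - (-5 + I*√13)²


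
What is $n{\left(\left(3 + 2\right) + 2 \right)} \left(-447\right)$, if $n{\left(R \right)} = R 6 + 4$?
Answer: $-20562$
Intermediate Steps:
$n{\left(R \right)} = 4 + 6 R$ ($n{\left(R \right)} = 6 R + 4 = 4 + 6 R$)
$n{\left(\left(3 + 2\right) + 2 \right)} \left(-447\right) = \left(4 + 6 \left(\left(3 + 2\right) + 2\right)\right) \left(-447\right) = \left(4 + 6 \left(5 + 2\right)\right) \left(-447\right) = \left(4 + 6 \cdot 7\right) \left(-447\right) = \left(4 + 42\right) \left(-447\right) = 46 \left(-447\right) = -20562$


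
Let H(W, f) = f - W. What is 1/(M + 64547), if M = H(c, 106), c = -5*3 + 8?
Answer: 1/64660 ≈ 1.5466e-5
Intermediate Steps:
c = -7 (c = -15 + 8 = -7)
M = 113 (M = 106 - 1*(-7) = 106 + 7 = 113)
1/(M + 64547) = 1/(113 + 64547) = 1/64660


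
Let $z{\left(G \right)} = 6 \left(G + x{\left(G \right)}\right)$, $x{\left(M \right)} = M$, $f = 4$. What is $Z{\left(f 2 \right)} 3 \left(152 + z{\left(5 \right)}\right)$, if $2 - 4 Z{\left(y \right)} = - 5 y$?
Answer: $6678$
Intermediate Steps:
$z{\left(G \right)} = 12 G$ ($z{\left(G \right)} = 6 \left(G + G\right) = 6 \cdot 2 G = 12 G$)
$Z{\left(y \right)} = \frac{1}{2} + \frac{5 y}{4}$ ($Z{\left(y \right)} = \frac{1}{2} - \frac{\left(-5\right) y}{4} = \frac{1}{2} + \frac{5 y}{4}$)
$Z{\left(f 2 \right)} 3 \left(152 + z{\left(5 \right)}\right) = \left(\frac{1}{2} + \frac{5 \cdot 4 \cdot 2}{4}\right) 3 \left(152 + 12 \cdot 5\right) = \left(\frac{1}{2} + \frac{5}{4} \cdot 8\right) 3 \left(152 + 60\right) = \left(\frac{1}{2} + 10\right) 3 \cdot 212 = \frac{21}{2} \cdot 3 \cdot 212 = \frac{63}{2} \cdot 212 = 6678$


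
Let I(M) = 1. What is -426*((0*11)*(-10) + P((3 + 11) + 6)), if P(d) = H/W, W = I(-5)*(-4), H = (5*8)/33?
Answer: 1420/11 ≈ 129.09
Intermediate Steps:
H = 40/33 (H = 40*(1/33) = 40/33 ≈ 1.2121)
W = -4 (W = 1*(-4) = -4)
P(d) = -10/33 (P(d) = (40/33)/(-4) = (40/33)*(-1/4) = -10/33)
-426*((0*11)*(-10) + P((3 + 11) + 6)) = -426*((0*11)*(-10) - 10/33) = -426*(0*(-10) - 10/33) = -426*(0 - 10/33) = -426*(-10/33) = 1420/11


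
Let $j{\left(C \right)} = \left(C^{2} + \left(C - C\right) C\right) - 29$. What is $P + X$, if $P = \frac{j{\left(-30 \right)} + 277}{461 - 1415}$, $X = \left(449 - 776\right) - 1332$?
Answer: $- \frac{791917}{477} \approx -1660.2$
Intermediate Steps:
$j{\left(C \right)} = -29 + C^{2}$ ($j{\left(C \right)} = \left(C^{2} + 0 C\right) - 29 = \left(C^{2} + 0\right) - 29 = C^{2} - 29 = -29 + C^{2}$)
$X = -1659$ ($X = -327 - 1332 = -1659$)
$P = - \frac{574}{477}$ ($P = \frac{\left(-29 + \left(-30\right)^{2}\right) + 277}{461 - 1415} = \frac{\left(-29 + 900\right) + 277}{-954} = \left(871 + 277\right) \left(- \frac{1}{954}\right) = 1148 \left(- \frac{1}{954}\right) = - \frac{574}{477} \approx -1.2034$)
$P + X = - \frac{574}{477} - 1659 = - \frac{791917}{477}$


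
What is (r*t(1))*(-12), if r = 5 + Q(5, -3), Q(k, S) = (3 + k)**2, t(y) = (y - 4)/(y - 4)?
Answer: -828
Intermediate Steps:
t(y) = 1 (t(y) = (-4 + y)/(-4 + y) = 1)
r = 69 (r = 5 + (3 + 5)**2 = 5 + 8**2 = 5 + 64 = 69)
(r*t(1))*(-12) = (69*1)*(-12) = 69*(-12) = -828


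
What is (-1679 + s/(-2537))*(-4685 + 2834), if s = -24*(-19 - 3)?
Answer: 7885539501/2537 ≈ 3.1082e+6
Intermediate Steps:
s = 528 (s = -24*(-22) = 528)
(-1679 + s/(-2537))*(-4685 + 2834) = (-1679 + 528/(-2537))*(-4685 + 2834) = (-1679 + 528*(-1/2537))*(-1851) = (-1679 - 528/2537)*(-1851) = -4260151/2537*(-1851) = 7885539501/2537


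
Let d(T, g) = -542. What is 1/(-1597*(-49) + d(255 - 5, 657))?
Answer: 1/77711 ≈ 1.2868e-5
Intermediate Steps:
1/(-1597*(-49) + d(255 - 5, 657)) = 1/(-1597*(-49) - 542) = 1/(78253 - 542) = 1/77711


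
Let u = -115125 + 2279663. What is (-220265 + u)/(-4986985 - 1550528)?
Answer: -648091/2179171 ≈ -0.29740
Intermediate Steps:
u = 2164538
(-220265 + u)/(-4986985 - 1550528) = (-220265 + 2164538)/(-4986985 - 1550528) = 1944273/(-6537513) = 1944273*(-1/6537513) = -648091/2179171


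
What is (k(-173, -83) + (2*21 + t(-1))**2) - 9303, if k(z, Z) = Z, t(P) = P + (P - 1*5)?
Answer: -8161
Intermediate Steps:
t(P) = -5 + 2*P (t(P) = P + (P - 5) = P + (-5 + P) = -5 + 2*P)
(k(-173, -83) + (2*21 + t(-1))**2) - 9303 = (-83 + (2*21 + (-5 + 2*(-1)))**2) - 9303 = (-83 + (42 + (-5 - 2))**2) - 9303 = (-83 + (42 - 7)**2) - 9303 = (-83 + 35**2) - 9303 = (-83 + 1225) - 9303 = 1142 - 9303 = -8161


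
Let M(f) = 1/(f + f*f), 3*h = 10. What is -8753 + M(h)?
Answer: -1137881/130 ≈ -8752.9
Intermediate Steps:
h = 10/3 (h = (1/3)*10 = 10/3 ≈ 3.3333)
M(f) = 1/(f + f**2)
-8753 + M(h) = -8753 + 1/((10/3)*(1 + 10/3)) = -8753 + 3/(10*(13/3)) = -8753 + (3/10)*(3/13) = -8753 + 9/130 = -1137881/130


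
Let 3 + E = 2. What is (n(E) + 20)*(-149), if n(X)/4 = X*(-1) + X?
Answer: -2980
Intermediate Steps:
E = -1 (E = -3 + 2 = -1)
n(X) = 0 (n(X) = 4*(X*(-1) + X) = 4*(-X + X) = 4*0 = 0)
(n(E) + 20)*(-149) = (0 + 20)*(-149) = 20*(-149) = -2980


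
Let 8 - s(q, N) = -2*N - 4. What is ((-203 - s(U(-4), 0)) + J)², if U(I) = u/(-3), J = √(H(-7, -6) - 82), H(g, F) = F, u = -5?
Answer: 46137 - 860*I*√22 ≈ 46137.0 - 4033.8*I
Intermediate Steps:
J = 2*I*√22 (J = √(-6 - 82) = √(-88) = 2*I*√22 ≈ 9.3808*I)
U(I) = 5/3 (U(I) = -5/(-3) = -5*(-⅓) = 5/3)
s(q, N) = 12 + 2*N (s(q, N) = 8 - (-2*N - 4) = 8 - (-4 - 2*N) = 8 + (4 + 2*N) = 12 + 2*N)
((-203 - s(U(-4), 0)) + J)² = ((-203 - (12 + 2*0)) + 2*I*√22)² = ((-203 - (12 + 0)) + 2*I*√22)² = ((-203 - 1*12) + 2*I*√22)² = ((-203 - 12) + 2*I*√22)² = (-215 + 2*I*√22)²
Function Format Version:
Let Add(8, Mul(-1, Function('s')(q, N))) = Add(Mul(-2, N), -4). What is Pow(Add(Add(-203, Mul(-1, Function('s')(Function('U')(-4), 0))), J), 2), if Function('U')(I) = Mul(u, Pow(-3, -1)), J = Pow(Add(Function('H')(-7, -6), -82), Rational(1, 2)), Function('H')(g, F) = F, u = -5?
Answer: Add(46137, Mul(-860, I, Pow(22, Rational(1, 2)))) ≈ Add(46137., Mul(-4033.8, I))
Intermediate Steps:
J = Mul(2, I, Pow(22, Rational(1, 2))) (J = Pow(Add(-6, -82), Rational(1, 2)) = Pow(-88, Rational(1, 2)) = Mul(2, I, Pow(22, Rational(1, 2))) ≈ Mul(9.3808, I))
Function('U')(I) = Rational(5, 3) (Function('U')(I) = Mul(-5, Pow(-3, -1)) = Mul(-5, Rational(-1, 3)) = Rational(5, 3))
Function('s')(q, N) = Add(12, Mul(2, N)) (Function('s')(q, N) = Add(8, Mul(-1, Add(Mul(-2, N), -4))) = Add(8, Mul(-1, Add(-4, Mul(-2, N)))) = Add(8, Add(4, Mul(2, N))) = Add(12, Mul(2, N)))
Pow(Add(Add(-203, Mul(-1, Function('s')(Function('U')(-4), 0))), J), 2) = Pow(Add(Add(-203, Mul(-1, Add(12, Mul(2, 0)))), Mul(2, I, Pow(22, Rational(1, 2)))), 2) = Pow(Add(Add(-203, Mul(-1, Add(12, 0))), Mul(2, I, Pow(22, Rational(1, 2)))), 2) = Pow(Add(Add(-203, Mul(-1, 12)), Mul(2, I, Pow(22, Rational(1, 2)))), 2) = Pow(Add(Add(-203, -12), Mul(2, I, Pow(22, Rational(1, 2)))), 2) = Pow(Add(-215, Mul(2, I, Pow(22, Rational(1, 2)))), 2)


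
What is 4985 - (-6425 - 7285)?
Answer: 18695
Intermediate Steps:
4985 - (-6425 - 7285) = 4985 - 1*(-13710) = 4985 + 13710 = 18695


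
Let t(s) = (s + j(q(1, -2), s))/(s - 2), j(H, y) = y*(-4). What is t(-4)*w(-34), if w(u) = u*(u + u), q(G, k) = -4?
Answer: -4624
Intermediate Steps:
j(H, y) = -4*y
t(s) = -3*s/(-2 + s) (t(s) = (s - 4*s)/(s - 2) = (-3*s)/(-2 + s) = -3*s/(-2 + s))
w(u) = 2*u² (w(u) = u*(2*u) = 2*u²)
t(-4)*w(-34) = (-3*(-4)/(-2 - 4))*(2*(-34)²) = (-3*(-4)/(-6))*(2*1156) = -3*(-4)*(-⅙)*2312 = -2*2312 = -4624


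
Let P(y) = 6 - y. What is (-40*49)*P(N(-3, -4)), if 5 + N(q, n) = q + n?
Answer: -35280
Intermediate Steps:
N(q, n) = -5 + n + q (N(q, n) = -5 + (q + n) = -5 + (n + q) = -5 + n + q)
(-40*49)*P(N(-3, -4)) = (-40*49)*(6 - (-5 - 4 - 3)) = -1960*(6 - 1*(-12)) = -1960*(6 + 12) = -1960*18 = -35280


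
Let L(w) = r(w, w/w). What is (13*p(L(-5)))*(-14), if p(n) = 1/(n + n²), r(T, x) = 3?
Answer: -91/6 ≈ -15.167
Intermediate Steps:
L(w) = 3
(13*p(L(-5)))*(-14) = (13*(1/(3*(1 + 3))))*(-14) = (13*((⅓)/4))*(-14) = (13*((⅓)*(¼)))*(-14) = (13*(1/12))*(-14) = (13/12)*(-14) = -91/6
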